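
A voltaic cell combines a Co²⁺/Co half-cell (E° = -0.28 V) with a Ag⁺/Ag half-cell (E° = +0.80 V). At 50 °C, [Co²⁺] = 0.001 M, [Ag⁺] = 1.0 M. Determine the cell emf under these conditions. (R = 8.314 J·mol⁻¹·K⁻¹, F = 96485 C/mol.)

The Ag⁺/Ag couple has the higher reduction potential and acts as the cathode, so E°_cell = +0.80 − (-0.28) = 1.08 V.
Balancing electrons gives n = 2; the reaction quotient is Q = [Co²⁺]/[Ag⁺]^2 = 0.00100.
E = E° − (RT/nF) ln Q = 1.08 − (8.314×323)/(2×96485) × (-6.908) = 1.080 + 0.096 = 1.176 V.

1.18 V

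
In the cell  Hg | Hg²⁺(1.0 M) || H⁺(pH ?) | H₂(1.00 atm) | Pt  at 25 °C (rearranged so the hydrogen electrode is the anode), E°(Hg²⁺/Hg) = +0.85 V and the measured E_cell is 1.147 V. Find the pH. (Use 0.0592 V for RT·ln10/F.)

pH = 5.02

E°_cell = 0.85 V and n = 2.
log Q = n(E° − E)/0.0592 = 2×(0.85 − 1.147)/0.0592 = -10.034.
With Q = [H⁺]^2 / ([Hg²⁺]·P(H₂)), solving for [H⁺] gives log[H⁺] = -5.017, so pH = 5.02.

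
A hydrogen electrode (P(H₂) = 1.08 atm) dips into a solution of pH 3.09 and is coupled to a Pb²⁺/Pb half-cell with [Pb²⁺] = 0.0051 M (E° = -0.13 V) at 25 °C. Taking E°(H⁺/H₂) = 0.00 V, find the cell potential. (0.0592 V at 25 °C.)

The hydrogen couple is the cathode, so E°_cell = 0.13 V; n = 2.
[H⁺] = 10^(−3.09) = 8.1 × 10^-4 M, and Q = [Pb²⁺]·P(H₂) / [H⁺]^2 = 8340.
E = E° − (0.0592/2) log Q = 0.13 − (0.0592/2)(3.921) = 0.014 V.

0.014 V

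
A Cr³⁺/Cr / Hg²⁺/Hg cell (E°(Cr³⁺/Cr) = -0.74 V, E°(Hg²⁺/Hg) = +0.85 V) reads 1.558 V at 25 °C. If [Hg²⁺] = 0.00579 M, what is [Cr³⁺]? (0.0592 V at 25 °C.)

From the Nernst equation, log Q = n(E° − E)/0.0592 = 6(1.59 − 1.558)/0.0592 = 3.243, so Q = 1750.
With Q = [Cr³⁺]^2/[Hg²⁺]^3 and the known concentrations, [Cr³⁺]^2 in the numerator gives [Cr³⁺] = 0.018 M.

0.018 M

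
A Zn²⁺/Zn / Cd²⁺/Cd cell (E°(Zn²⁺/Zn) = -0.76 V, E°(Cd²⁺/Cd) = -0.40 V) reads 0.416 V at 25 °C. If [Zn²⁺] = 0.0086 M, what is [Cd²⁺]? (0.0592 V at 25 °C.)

From the Nernst equation, log Q = n(E° − E)/0.0592 = 2(0.36 − 0.416)/0.0592 = -1.892, so Q = 0.0128.
With Q = [Zn²⁺]/[Cd²⁺] and the known concentrations, [Cd²⁺] in the denominator gives [Cd²⁺] = 0.67 M.

0.67 M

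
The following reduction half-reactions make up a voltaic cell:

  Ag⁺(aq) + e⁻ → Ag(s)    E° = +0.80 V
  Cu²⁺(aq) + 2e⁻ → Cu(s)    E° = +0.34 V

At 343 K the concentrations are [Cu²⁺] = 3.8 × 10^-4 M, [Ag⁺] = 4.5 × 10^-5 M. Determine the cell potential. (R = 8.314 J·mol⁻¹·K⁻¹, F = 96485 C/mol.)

The Ag⁺/Ag couple has the higher reduction potential and acts as the cathode, so E°_cell = +0.80 − (+0.34) = 0.46 V.
Balancing electrons gives n = 2; the reaction quotient is Q = [Cu²⁺]/[Ag⁺]^2 = 1.88 × 10^5.
E = E° − (RT/nF) ln Q = 0.46 − (8.314×343)/(2×96485) × (12.142) = 0.460 − 0.179 = 0.281 V.

0.281 V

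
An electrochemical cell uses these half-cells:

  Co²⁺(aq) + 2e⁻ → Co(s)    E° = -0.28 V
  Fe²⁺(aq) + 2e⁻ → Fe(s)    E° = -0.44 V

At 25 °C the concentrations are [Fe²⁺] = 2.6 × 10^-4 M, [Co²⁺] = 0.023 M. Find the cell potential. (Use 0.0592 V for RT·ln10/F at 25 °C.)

0.218 V

The Co²⁺/Co couple has the higher reduction potential and acts as the cathode, so E°_cell = -0.28 − (-0.44) = 0.16 V.
Balancing electrons gives n = 2; the reaction quotient is Q = [Fe²⁺]/[Co²⁺] = 0.0113.
At 25 °C, E = E° − (0.0592/n) log Q = 0.16 − (0.0592/2)(-1.947) = 0.160 + 0.058 = 0.218 V.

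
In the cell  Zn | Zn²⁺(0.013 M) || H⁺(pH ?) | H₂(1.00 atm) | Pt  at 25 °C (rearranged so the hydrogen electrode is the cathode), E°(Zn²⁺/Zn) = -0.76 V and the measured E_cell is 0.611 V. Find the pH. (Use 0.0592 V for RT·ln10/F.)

E°_cell = 0.76 V and n = 2.
log Q = n(E° − E)/0.0592 = 2×(0.76 − 0.611)/0.0592 = 5.034.
With Q = [Zn²⁺]·P(H₂) / [H⁺]^2, solving for [H⁺] gives log[H⁺] = -3.460, so pH = 3.46.

pH = 3.46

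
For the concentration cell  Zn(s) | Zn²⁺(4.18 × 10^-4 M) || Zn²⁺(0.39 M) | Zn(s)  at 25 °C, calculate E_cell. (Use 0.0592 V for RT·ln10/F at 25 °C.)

0.088 V

Both half-cells are Zn²⁺/Zn, so E°_cell = 0. The concentrated side is the cathode; the cell reaction moves Zn²⁺ from high to low concentration with n = 2.
Q = [Zn²⁺]_dilute/[Zn²⁺]_conc = 4.18 × 10^-4/0.39 = 0.00107.
E = 0 − (0.0592/2) log Q = −(0.0592/2)(-2.970) = 0.0879 V.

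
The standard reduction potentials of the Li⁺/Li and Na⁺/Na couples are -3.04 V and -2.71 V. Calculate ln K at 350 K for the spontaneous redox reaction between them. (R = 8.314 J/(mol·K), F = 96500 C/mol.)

E°_cell = -2.71 − (-3.04) = 0.33 V, with n = 1 electron transferred.
At equilibrium E = 0, so the Nernst equation gives ln K = nFE°/RT = (1)(96500)(0.33)/((8.314)(350)) = 10.94.

ln K = 10.9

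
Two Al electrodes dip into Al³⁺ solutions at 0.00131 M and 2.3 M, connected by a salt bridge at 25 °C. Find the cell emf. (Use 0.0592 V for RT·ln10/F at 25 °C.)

Both half-cells are Al³⁺/Al, so E°_cell = 0. The concentrated side is the cathode; the cell reaction moves Al³⁺ from high to low concentration with n = 3.
Q = [Al³⁺]_dilute/[Al³⁺]_conc = 0.00131/2.3 = 5.7 × 10^-4.
E = 0 − (0.0592/3) log Q = −(0.0592/3)(-3.244) = 0.0640 V.

0.064 V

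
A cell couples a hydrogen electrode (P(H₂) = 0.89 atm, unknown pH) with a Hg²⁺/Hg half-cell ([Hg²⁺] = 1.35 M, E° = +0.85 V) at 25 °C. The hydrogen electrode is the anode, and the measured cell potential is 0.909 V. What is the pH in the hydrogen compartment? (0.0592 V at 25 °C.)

pH = 0.96

E°_cell = 0.85 V and n = 2.
log Q = n(E° − E)/0.0592 = 2×(0.85 − 0.909)/0.0592 = -1.993.
With Q = [H⁺]^2 / ([Hg²⁺]·P(H₂)), solving for [H⁺] gives log[H⁺] = -0.957, so pH = 0.96.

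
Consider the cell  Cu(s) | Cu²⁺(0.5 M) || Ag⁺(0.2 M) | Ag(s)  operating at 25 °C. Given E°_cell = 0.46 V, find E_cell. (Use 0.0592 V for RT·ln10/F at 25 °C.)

Balancing electrons gives n = 2; the reaction quotient is Q = [Cu²⁺]/[Ag⁺]^2 = 12.5.
At 25 °C, E = E° − (0.0592/n) log Q = 0.46 − (0.0592/2)(1.097) = 0.460 − 0.032 = 0.428 V.

0.428 V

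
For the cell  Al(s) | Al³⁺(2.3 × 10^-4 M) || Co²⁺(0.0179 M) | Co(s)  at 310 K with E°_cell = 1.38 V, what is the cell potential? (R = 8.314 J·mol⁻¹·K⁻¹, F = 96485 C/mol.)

Balancing electrons gives n = 6; the reaction quotient is Q = [Al³⁺]^2/[Co²⁺]^3 = 0.00922.
E = E° − (RT/nF) ln Q = 1.38 − (8.314×310)/(6×96485) × (-4.686) = 1.380 + 0.021 = 1.401 V.

1.40 V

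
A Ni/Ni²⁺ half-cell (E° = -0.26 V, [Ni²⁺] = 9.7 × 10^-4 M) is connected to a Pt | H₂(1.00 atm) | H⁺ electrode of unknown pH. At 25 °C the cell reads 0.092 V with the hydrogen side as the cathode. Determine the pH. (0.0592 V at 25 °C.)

pH = 4.34

E°_cell = 0.26 V and n = 2.
log Q = n(E° − E)/0.0592 = 2×(0.26 − 0.092)/0.0592 = 5.676.
With Q = [Ni²⁺]·P(H₂) / [H⁺]^2, solving for [H⁺] gives log[H⁺] = -4.344, so pH = 4.34.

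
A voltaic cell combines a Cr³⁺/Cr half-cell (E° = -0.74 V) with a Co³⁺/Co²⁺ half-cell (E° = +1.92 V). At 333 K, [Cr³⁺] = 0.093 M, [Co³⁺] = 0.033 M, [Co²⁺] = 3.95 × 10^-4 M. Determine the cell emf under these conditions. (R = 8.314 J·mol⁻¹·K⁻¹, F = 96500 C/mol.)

The Co³⁺/Co²⁺ couple has the higher reduction potential and acts as the cathode, so E°_cell = +1.92 − (-0.74) = 2.66 V.
Balancing electrons gives n = 3; the reaction quotient is Q = [Cr³⁺]·[Co²⁺]^3/[Co³⁺]^3 = 1.59 × 10^-7.
E = E° − (RT/nF) ln Q = 2.66 − (8.314×333)/(3×96500) × (-15.651) = 2.660 + 0.150 = 2.810 V.

2.81 V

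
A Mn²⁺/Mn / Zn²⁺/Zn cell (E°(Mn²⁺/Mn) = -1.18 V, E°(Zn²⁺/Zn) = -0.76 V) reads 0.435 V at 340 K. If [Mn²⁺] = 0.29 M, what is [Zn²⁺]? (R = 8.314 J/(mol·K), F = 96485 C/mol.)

From the Nernst equation, ln Q = nF(E° − E)/RT = 2×96485×(0.42 − 0.435)/(8.314×340) = -1.024, so Q = 0.359.
With Q = [Mn²⁺]/[Zn²⁺] and the known concentrations, [Zn²⁺] in the denominator gives [Zn²⁺] = 0.81 M.

0.81 M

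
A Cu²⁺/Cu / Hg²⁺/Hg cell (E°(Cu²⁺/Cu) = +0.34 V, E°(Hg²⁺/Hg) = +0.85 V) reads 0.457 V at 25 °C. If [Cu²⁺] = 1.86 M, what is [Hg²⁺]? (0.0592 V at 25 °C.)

From the Nernst equation, log Q = n(E° − E)/0.0592 = 2(0.51 − 0.457)/0.0592 = 1.791, so Q = 61.7.
With Q = [Cu²⁺]/[Hg²⁺] and the known concentrations, [Hg²⁺] in the denominator gives [Hg²⁺] = 0.03 M.

0.03 M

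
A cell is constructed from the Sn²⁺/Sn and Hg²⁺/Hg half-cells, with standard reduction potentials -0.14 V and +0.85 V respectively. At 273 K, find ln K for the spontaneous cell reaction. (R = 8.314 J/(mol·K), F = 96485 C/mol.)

ln K = 84.2

E°_cell = +0.85 − (-0.14) = 0.99 V, with n = 2 electrons transferred.
At equilibrium E = 0, so the Nernst equation gives ln K = nFE°/RT = (2)(96485)(0.99)/((8.314)(273)) = 84.17.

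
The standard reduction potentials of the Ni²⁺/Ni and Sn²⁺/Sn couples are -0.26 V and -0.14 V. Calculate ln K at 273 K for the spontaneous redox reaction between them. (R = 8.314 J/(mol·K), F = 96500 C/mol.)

ln K = 10.2

E°_cell = -0.14 − (-0.26) = 0.12 V, with n = 2 electrons transferred.
At equilibrium E = 0, so the Nernst equation gives ln K = nFE°/RT = (2)(96500)(0.12)/((8.314)(273)) = 10.20.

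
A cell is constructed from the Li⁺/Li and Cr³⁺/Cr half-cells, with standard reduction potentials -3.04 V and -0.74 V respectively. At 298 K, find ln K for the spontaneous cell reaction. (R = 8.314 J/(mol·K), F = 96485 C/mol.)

ln K = 268.7

E°_cell = -0.74 − (-3.04) = 2.30 V, with n = 3 electrons transferred.
At equilibrium E = 0, so the Nernst equation gives ln K = nFE°/RT = (3)(96485)(2.30)/((8.314)(298)) = 268.71.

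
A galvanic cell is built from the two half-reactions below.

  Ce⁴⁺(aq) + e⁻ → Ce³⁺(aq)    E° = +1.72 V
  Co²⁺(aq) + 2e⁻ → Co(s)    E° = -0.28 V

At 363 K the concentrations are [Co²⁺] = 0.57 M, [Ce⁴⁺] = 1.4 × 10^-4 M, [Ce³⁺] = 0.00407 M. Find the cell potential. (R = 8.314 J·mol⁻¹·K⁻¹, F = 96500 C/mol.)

The Ce⁴⁺/Ce³⁺ couple has the higher reduction potential and acts as the cathode, so E°_cell = +1.72 − (-0.28) = 2.00 V.
Balancing electrons gives n = 2; the reaction quotient is Q = [Co²⁺]·[Ce³⁺]^2/[Ce⁴⁺]^2 = 482.
E = E° − (RT/nF) ln Q = 2.00 − (8.314×363)/(2×96500) × (6.177) = 2.000 − 0.097 = 1.903 V.

1.90 V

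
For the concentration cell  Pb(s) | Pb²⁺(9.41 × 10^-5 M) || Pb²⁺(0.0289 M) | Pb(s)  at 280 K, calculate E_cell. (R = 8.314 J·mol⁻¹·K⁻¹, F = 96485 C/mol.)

Both half-cells are Pb²⁺/Pb, so E°_cell = 0. The concentrated side is the cathode; the cell reaction moves Pb²⁺ from high to low concentration with n = 2.
Q = [Pb²⁺]_dilute/[Pb²⁺]_conc = 9.41 × 10^-5/0.0289 = 0.00326.
E = 0 − (RT/nF) ln Q = −((8.314×280)/(2×96485))(-5.727) = 0.0691 V.

0.069 V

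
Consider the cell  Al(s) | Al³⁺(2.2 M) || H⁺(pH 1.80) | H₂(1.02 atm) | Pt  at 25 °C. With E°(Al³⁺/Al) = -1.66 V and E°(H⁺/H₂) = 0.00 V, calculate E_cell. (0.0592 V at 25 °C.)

The hydrogen couple is the cathode, so E°_cell = 1.66 V; n = 6.
[H⁺] = 10^(−1.80) = 0.016 M, and Q = [Al³⁺]^2·P(H₂)^3 / [H⁺]^6 = 3.24 × 10^11.
E = E° − (0.0592/6) log Q = 1.66 − (0.0592/6)(11.511) = 1.546 V.

1.55 V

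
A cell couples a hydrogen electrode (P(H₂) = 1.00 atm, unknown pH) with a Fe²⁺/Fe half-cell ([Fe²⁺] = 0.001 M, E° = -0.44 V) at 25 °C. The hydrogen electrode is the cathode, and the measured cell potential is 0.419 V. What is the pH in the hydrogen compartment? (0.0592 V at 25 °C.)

pH = 1.85

E°_cell = 0.44 V and n = 2.
log Q = n(E° − E)/0.0592 = 2×(0.44 − 0.419)/0.0592 = 0.709.
With Q = [Fe²⁺]·P(H₂) / [H⁺]^2, solving for [H⁺] gives log[H⁺] = -1.855, so pH = 1.85.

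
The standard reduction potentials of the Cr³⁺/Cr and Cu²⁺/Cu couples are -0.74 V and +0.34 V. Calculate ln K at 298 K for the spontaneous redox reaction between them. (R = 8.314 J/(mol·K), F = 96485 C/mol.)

E°_cell = +0.34 − (-0.74) = 1.08 V, with n = 6 electrons transferred.
At equilibrium E = 0, so the Nernst equation gives ln K = nFE°/RT = (6)(96485)(1.08)/((8.314)(298)) = 252.35.

ln K = 252.4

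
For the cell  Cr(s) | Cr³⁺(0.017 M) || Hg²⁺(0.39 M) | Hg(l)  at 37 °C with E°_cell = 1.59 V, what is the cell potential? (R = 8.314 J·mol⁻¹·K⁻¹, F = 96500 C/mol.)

Balancing electrons gives n = 6; the reaction quotient is Q = [Cr³⁺]^2/[Hg²⁺]^3 = 0.00487.
E = E° − (RT/nF) ln Q = 1.59 − (8.314×310)/(6×96500) × (-5.324) = 1.590 + 0.024 = 1.614 V.

1.61 V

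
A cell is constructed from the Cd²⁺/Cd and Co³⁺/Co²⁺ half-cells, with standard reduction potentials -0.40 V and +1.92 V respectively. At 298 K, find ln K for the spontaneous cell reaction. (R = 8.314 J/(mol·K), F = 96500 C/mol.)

ln K = 180.7

E°_cell = +1.92 − (-0.40) = 2.32 V, with n = 2 electrons transferred.
At equilibrium E = 0, so the Nernst equation gives ln K = nFE°/RT = (2)(96500)(2.32)/((8.314)(298)) = 180.73.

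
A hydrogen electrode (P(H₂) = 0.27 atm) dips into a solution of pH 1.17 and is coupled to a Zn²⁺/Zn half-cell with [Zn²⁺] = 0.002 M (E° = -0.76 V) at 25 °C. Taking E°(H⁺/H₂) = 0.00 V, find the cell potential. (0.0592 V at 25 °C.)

The hydrogen couple is the cathode, so E°_cell = 0.76 V; n = 2.
[H⁺] = 10^(−1.17) = 0.068 M, and Q = [Zn²⁺]·P(H₂) / [H⁺]^2 = 0.118.
E = E° − (0.0592/2) log Q = 0.76 − (0.0592/2)(-0.928) = 0.787 V.

0.79 V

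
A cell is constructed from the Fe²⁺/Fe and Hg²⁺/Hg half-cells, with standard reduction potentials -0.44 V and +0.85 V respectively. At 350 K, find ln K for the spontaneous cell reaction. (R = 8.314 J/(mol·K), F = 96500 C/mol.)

ln K = 85.6

E°_cell = +0.85 − (-0.44) = 1.29 V, with n = 2 electrons transferred.
At equilibrium E = 0, so the Nernst equation gives ln K = nFE°/RT = (2)(96500)(1.29)/((8.314)(350)) = 85.56.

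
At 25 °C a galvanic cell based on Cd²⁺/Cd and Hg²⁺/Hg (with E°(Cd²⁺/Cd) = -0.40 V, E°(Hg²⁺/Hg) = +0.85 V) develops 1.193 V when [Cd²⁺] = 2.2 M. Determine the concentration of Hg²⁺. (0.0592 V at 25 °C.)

From the Nernst equation, log Q = n(E° − E)/0.0592 = 2(1.25 − 1.193)/0.0592 = 1.926, so Q = 84.3.
With Q = [Cd²⁺]/[Hg²⁺] and the known concentrations, [Hg²⁺] in the denominator gives [Hg²⁺] = 0.026 M.

0.026 M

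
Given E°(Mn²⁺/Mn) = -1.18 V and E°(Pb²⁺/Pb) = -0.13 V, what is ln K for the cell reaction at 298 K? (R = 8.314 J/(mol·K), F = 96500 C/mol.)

E°_cell = -0.13 − (-1.18) = 1.05 V, with n = 2 electrons transferred.
At equilibrium E = 0, so the Nernst equation gives ln K = nFE°/RT = (2)(96500)(1.05)/((8.314)(298)) = 81.79.

ln K = 81.8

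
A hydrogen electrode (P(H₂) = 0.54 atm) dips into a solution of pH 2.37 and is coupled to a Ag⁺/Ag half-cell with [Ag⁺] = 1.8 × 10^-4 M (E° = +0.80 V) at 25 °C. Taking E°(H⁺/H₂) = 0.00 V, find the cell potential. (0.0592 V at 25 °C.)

0.71 V

The Ag⁺/Ag couple is the cathode, so E°_cell = 0.80 V; n = 2.
[H⁺] = 10^(−2.37) = 0.0043 M, and Q = [H⁺]^2 / ([Ag⁺]^2·P(H₂)) = 1040.
E = E° − (0.0592/2) log Q = 0.80 − (0.0592/2)(3.017) = 0.711 V.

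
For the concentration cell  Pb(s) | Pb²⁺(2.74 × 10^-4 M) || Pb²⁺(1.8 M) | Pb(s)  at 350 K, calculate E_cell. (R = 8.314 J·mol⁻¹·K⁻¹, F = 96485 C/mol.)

Both half-cells are Pb²⁺/Pb, so E°_cell = 0. The concentrated side is the cathode; the cell reaction moves Pb²⁺ from high to low concentration with n = 2.
Q = [Pb²⁺]_dilute/[Pb²⁺]_conc = 2.74 × 10^-4/1.8 = 1.52 × 10^-4.
E = 0 − (RT/nF) ln Q = −((8.314×350)/(2×96485))(-8.790) = 0.1325 V.

0.13 V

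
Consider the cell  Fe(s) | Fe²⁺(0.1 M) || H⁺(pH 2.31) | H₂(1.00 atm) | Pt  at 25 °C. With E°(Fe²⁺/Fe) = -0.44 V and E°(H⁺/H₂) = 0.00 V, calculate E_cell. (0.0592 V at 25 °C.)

The hydrogen couple is the cathode, so E°_cell = 0.44 V; n = 2.
[H⁺] = 10^(−2.31) = 0.0049 M, and Q = [Fe²⁺]·P(H₂) / [H⁺]^2 = 4170.
E = E° − (0.0592/2) log Q = 0.44 − (0.0592/2)(3.620) = 0.333 V.

0.33 V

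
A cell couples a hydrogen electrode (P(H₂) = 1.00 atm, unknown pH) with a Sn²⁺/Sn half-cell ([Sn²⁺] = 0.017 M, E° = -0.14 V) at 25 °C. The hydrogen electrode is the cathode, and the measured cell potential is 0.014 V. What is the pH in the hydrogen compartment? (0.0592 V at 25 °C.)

E°_cell = 0.14 V and n = 2.
log Q = n(E° − E)/0.0592 = 2×(0.14 − 0.014)/0.0592 = 4.257.
With Q = [Sn²⁺]·P(H₂) / [H⁺]^2, solving for [H⁺] gives log[H⁺] = -3.013, so pH = 3.01.

pH = 3.01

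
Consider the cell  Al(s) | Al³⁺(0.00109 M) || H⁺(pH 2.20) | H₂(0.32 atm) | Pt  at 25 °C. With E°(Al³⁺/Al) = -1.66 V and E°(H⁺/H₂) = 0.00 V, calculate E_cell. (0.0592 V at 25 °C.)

1.60 V

The hydrogen couple is the cathode, so E°_cell = 1.66 V; n = 6.
[H⁺] = 10^(−2.20) = 0.0063 M, and Q = [Al³⁺]^2·P(H₂)^3 / [H⁺]^6 = 6.17 × 10^5.
E = E° − (0.0592/6) log Q = 1.66 − (0.0592/6)(5.790) = 1.603 V.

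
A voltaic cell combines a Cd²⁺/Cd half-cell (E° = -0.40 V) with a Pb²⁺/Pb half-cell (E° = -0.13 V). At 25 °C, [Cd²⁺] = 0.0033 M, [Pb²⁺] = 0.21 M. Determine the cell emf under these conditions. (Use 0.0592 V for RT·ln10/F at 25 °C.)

The Pb²⁺/Pb couple has the higher reduction potential and acts as the cathode, so E°_cell = -0.13 − (-0.40) = 0.27 V.
Balancing electrons gives n = 2; the reaction quotient is Q = [Cd²⁺]/[Pb²⁺] = 0.0157.
At 25 °C, E = E° − (0.0592/n) log Q = 0.27 − (0.0592/2)(-1.804) = 0.270 + 0.053 = 0.323 V.

0.323 V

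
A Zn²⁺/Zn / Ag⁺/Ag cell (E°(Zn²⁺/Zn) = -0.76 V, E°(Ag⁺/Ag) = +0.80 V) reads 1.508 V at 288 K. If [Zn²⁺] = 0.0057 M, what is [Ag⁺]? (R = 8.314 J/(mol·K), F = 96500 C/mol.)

0.0093 M

From the Nernst equation, ln Q = nF(E° − E)/RT = 2×96500×(1.56 − 1.508)/(8.314×288) = 4.191, so Q = 66.1.
With Q = [Zn²⁺]/[Ag⁺]^2 and the known concentrations, [Ag⁺]^2 in the denominator gives [Ag⁺] = 0.0093 M.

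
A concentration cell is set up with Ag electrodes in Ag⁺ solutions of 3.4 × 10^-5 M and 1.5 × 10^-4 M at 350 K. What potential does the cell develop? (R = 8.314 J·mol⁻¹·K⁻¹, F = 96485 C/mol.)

0.045 V

Both half-cells are Ag⁺/Ag, so E°_cell = 0. The concentrated side is the cathode; the cell reaction moves Ag⁺ from high to low concentration with n = 1.
Q = [Ag⁺]_dilute/[Ag⁺]_conc = 3.4 × 10^-5/1.5 × 10^-4 = 0.227.
E = 0 − (RT/nF) ln Q = −((8.314×350)/(1×96485))(-1.484) = 0.0448 V.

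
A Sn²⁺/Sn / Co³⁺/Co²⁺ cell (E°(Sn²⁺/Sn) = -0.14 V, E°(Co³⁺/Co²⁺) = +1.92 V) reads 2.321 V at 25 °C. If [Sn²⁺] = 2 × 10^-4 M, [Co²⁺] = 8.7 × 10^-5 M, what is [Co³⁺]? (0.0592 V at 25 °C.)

0.032 M

From the Nernst equation, log Q = n(E° − E)/0.0592 = 2(2.06 − 2.321)/0.0592 = -8.818, so Q = 1.52 × 10^-9.
With Q = [Sn²⁺]·[Co²⁺]^2/[Co³⁺]^2 and the known concentrations, [Co³⁺]^2 in the denominator gives [Co³⁺] = 0.032 M.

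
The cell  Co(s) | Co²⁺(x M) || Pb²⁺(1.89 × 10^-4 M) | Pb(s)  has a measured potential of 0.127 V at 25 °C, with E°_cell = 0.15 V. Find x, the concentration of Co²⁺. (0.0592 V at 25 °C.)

From the Nernst equation, log Q = n(E° − E)/0.0592 = 2(0.15 − 0.127)/0.0592 = 0.777, so Q = 5.98.
With Q = [Co²⁺]/[Pb²⁺] and the known concentrations, [Co²⁺] in the numerator gives [Co²⁺] = 0.0011 M.

0.0011 M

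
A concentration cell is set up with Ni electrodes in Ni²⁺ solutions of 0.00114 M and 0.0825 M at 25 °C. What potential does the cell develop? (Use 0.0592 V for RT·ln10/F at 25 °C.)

0.055 V

Both half-cells are Ni²⁺/Ni, so E°_cell = 0. The concentrated side is the cathode; the cell reaction moves Ni²⁺ from high to low concentration with n = 2.
Q = [Ni²⁺]_dilute/[Ni²⁺]_conc = 0.00114/0.0825 = 0.0138.
E = 0 − (0.0592/2) log Q = −(0.0592/2)(-1.860) = 0.0551 V.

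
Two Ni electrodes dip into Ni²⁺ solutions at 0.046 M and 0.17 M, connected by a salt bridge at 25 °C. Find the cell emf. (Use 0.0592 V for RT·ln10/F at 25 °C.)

Both half-cells are Ni²⁺/Ni, so E°_cell = 0. The concentrated side is the cathode; the cell reaction moves Ni²⁺ from high to low concentration with n = 2.
Q = [Ni²⁺]_dilute/[Ni²⁺]_conc = 0.046/0.17 = 0.271.
E = 0 − (0.0592/2) log Q = −(0.0592/2)(-0.568) = 0.0168 V.

0.017 V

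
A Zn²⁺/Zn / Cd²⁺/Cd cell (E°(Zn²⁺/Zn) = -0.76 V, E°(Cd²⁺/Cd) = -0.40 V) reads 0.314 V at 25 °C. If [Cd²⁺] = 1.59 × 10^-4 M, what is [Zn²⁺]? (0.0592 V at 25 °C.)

0.0057 M

From the Nernst equation, log Q = n(E° − E)/0.0592 = 2(0.36 − 0.314)/0.0592 = 1.554, so Q = 35.8.
With Q = [Zn²⁺]/[Cd²⁺] and the known concentrations, [Zn²⁺] in the numerator gives [Zn²⁺] = 0.0057 M.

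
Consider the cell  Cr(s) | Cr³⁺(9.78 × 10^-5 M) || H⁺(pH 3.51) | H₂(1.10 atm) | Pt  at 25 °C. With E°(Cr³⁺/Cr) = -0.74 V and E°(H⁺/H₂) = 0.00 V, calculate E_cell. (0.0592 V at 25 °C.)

The hydrogen couple is the cathode, so E°_cell = 0.74 V; n = 6.
[H⁺] = 10^(−3.51) = 3.1 × 10^-4 M, and Q = [Cr³⁺]^2·P(H₂)^3 / [H⁺]^6 = 1.46 × 10^13.
E = E° − (0.0592/6) log Q = 0.74 − (0.0592/6)(13.165) = 0.610 V.

0.61 V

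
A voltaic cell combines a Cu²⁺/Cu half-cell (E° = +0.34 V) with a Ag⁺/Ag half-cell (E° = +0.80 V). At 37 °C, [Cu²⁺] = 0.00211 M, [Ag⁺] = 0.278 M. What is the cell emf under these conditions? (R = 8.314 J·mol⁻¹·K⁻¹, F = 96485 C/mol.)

0.508 V

The Ag⁺/Ag couple has the higher reduction potential and acts as the cathode, so E°_cell = +0.80 − (+0.34) = 0.46 V.
Balancing electrons gives n = 2; the reaction quotient is Q = [Cu²⁺]/[Ag⁺]^2 = 0.0273.
E = E° − (RT/nF) ln Q = 0.46 − (8.314×310)/(2×96485) × (-3.601) = 0.460 + 0.048 = 0.508 V.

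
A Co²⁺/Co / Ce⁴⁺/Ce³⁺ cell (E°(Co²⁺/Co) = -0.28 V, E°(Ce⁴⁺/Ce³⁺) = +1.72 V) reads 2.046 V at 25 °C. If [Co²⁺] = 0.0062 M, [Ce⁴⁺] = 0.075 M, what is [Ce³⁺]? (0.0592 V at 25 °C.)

From the Nernst equation, log Q = n(E° − E)/0.0592 = 2(2.00 − 2.046)/0.0592 = -1.554, so Q = 0.0279.
With Q = [Co²⁺]·[Ce³⁺]^2/[Ce⁴⁺]^2 and the known concentrations, [Ce³⁺]^2 in the numerator gives [Ce³⁺] = 0.16 M.

0.16 M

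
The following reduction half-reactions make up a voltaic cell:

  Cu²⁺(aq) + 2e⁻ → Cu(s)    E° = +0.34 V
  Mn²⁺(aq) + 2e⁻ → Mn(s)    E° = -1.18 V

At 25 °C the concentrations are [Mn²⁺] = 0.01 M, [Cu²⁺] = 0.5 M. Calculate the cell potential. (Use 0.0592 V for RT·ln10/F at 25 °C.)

The Cu²⁺/Cu couple has the higher reduction potential and acts as the cathode, so E°_cell = +0.34 − (-1.18) = 1.52 V.
Balancing electrons gives n = 2; the reaction quotient is Q = [Mn²⁺]/[Cu²⁺] = 0.0200.
At 25 °C, E = E° − (0.0592/n) log Q = 1.52 − (0.0592/2)(-1.699) = 1.520 + 0.050 = 1.570 V.

1.57 V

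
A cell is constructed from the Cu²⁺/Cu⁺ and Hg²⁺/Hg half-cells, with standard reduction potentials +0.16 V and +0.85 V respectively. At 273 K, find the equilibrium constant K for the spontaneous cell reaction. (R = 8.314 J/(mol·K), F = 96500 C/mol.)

3 × 10^25

E°_cell = +0.85 − (+0.16) = 0.69 V, with n = 2 electrons transferred.
At equilibrium E = 0, so the Nernst equation gives ln K = nFE°/RT = (2)(96500)(0.69)/((8.314)(273)) = 58.67.
K = e^58.67 = 3 × 10^25.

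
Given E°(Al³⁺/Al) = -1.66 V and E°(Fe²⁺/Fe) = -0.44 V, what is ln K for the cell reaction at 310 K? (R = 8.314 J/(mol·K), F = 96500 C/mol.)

E°_cell = -0.44 − (-1.66) = 1.22 V, with n = 6 electrons transferred.
At equilibrium E = 0, so the Nernst equation gives ln K = nFE°/RT = (6)(96500)(1.22)/((8.314)(310)) = 274.07.

ln K = 274.1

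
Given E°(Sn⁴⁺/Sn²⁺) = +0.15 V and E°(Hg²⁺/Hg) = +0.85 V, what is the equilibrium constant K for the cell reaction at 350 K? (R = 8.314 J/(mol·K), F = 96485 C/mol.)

E°_cell = +0.85 − (+0.15) = 0.70 V, with n = 2 electrons transferred.
At equilibrium E = 0, so the Nernst equation gives ln K = nFE°/RT = (2)(96485)(0.70)/((8.314)(350)) = 46.42.
K = e^46.42 = 1.4 × 10^20.

1.4 × 10^20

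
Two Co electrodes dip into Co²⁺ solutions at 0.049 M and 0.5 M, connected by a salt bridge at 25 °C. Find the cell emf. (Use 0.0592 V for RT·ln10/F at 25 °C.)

Both half-cells are Co²⁺/Co, so E°_cell = 0. The concentrated side is the cathode; the cell reaction moves Co²⁺ from high to low concentration with n = 2.
Q = [Co²⁺]_dilute/[Co²⁺]_conc = 0.049/0.5 = 0.0980.
E = 0 − (0.0592/2) log Q = −(0.0592/2)(-1.009) = 0.0299 V.

0.030 V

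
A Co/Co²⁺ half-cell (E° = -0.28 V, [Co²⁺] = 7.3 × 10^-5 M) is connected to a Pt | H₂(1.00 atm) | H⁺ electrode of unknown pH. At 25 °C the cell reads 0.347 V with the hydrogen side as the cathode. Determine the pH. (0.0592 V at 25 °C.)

E°_cell = 0.28 V and n = 2.
log Q = n(E° − E)/0.0592 = 2×(0.28 − 0.347)/0.0592 = -2.264.
With Q = [Co²⁺]·P(H₂) / [H⁺]^2, solving for [H⁺] gives log[H⁺] = -0.937, so pH = 0.94.

pH = 0.94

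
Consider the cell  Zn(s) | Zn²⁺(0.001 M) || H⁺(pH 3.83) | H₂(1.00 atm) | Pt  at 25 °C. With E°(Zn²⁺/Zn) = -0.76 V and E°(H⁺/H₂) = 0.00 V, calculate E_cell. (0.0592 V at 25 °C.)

The hydrogen couple is the cathode, so E°_cell = 0.76 V; n = 2.
[H⁺] = 10^(−3.83) = 1.5 × 10^-4 M, and Q = [Zn²⁺]·P(H₂) / [H⁺]^2 = 4.57 × 10^4.
E = E° − (0.0592/2) log Q = 0.76 − (0.0592/2)(4.660) = 0.622 V.

0.62 V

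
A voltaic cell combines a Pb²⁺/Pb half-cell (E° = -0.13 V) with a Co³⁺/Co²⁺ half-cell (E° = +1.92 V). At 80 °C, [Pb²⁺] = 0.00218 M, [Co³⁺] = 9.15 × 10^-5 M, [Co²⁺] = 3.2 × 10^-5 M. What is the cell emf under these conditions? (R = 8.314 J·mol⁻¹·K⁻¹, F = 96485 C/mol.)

The Co³⁺/Co²⁺ couple has the higher reduction potential and acts as the cathode, so E°_cell = +1.92 − (-0.13) = 2.05 V.
Balancing electrons gives n = 2; the reaction quotient is Q = [Pb²⁺]·[Co²⁺]^2/[Co³⁺]^2 = 2.67 × 10^-4.
E = E° − (RT/nF) ln Q = 2.05 − (8.314×353)/(2×96485) × (-8.230) = 2.050 + 0.125 = 2.175 V.

2.18 V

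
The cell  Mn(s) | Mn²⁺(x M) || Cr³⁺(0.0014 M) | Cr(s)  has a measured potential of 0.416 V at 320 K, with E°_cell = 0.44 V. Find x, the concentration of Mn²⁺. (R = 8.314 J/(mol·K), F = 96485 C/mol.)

0.071 M

From the Nernst equation, ln Q = nF(E° − E)/RT = 6×96485×(0.44 − 0.416)/(8.314×320) = 5.222, so Q = 185.
With Q = [Mn²⁺]^3/[Cr³⁺]^2 and the known concentrations, [Mn²⁺]^3 in the numerator gives [Mn²⁺] = 0.071 M.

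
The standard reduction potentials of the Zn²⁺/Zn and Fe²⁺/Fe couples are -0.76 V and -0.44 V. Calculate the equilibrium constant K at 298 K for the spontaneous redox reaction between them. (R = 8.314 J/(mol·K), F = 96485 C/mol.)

6.7 × 10^10

E°_cell = -0.44 − (-0.76) = 0.32 V, with n = 2 electrons transferred.
At equilibrium E = 0, so the Nernst equation gives ln K = nFE°/RT = (2)(96485)(0.32)/((8.314)(298)) = 24.92.
K = e^24.92 = 6.7 × 10^10.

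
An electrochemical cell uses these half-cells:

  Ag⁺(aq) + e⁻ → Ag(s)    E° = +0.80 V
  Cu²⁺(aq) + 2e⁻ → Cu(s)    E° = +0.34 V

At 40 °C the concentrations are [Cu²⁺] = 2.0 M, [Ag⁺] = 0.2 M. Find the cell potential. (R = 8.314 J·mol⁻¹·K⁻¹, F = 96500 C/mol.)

0.407 V

The Ag⁺/Ag couple has the higher reduction potential and acts as the cathode, so E°_cell = +0.80 − (+0.34) = 0.46 V.
Balancing electrons gives n = 2; the reaction quotient is Q = [Cu²⁺]/[Ag⁺]^2 = 50.0.
E = E° − (RT/nF) ln Q = 0.46 − (8.314×313)/(2×96500) × (3.912) = 0.460 − 0.053 = 0.407 V.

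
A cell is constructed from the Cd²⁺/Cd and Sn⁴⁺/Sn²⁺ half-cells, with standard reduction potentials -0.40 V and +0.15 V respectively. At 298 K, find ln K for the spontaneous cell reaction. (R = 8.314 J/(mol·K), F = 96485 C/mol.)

ln K = 42.8

E°_cell = +0.15 − (-0.40) = 0.55 V, with n = 2 electrons transferred.
At equilibrium E = 0, so the Nernst equation gives ln K = nFE°/RT = (2)(96485)(0.55)/((8.314)(298)) = 42.84.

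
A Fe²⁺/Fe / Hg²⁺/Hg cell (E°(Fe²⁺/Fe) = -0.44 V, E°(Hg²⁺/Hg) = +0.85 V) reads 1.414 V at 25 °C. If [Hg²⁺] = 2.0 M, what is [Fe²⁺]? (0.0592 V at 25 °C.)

1.3 × 10^-4 M

From the Nernst equation, log Q = n(E° − E)/0.0592 = 2(1.29 − 1.414)/0.0592 = -4.189, so Q = 6.47 × 10^-5.
With Q = [Fe²⁺]/[Hg²⁺] and the known concentrations, [Fe²⁺] in the numerator gives [Fe²⁺] = 1.3 × 10^-4 M.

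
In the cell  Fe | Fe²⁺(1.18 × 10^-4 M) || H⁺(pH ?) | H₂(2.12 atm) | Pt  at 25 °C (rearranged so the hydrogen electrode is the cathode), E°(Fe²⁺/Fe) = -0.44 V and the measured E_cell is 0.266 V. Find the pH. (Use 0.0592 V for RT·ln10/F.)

pH = 4.74

E°_cell = 0.44 V and n = 2.
log Q = n(E° − E)/0.0592 = 2×(0.44 − 0.266)/0.0592 = 5.878.
With Q = [Fe²⁺]·P(H₂) / [H⁺]^2, solving for [H⁺] gives log[H⁺] = -4.740, so pH = 4.74.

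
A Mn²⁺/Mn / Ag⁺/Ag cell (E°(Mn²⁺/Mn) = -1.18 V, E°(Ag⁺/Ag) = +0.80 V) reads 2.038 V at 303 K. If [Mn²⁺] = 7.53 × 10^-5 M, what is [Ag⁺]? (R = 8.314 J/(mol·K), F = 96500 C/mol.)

From the Nernst equation, ln Q = nF(E° − E)/RT = 2×96500×(1.98 − 2.038)/(8.314×303) = -4.444, so Q = 0.0118.
With Q = [Mn²⁺]/[Ag⁺]^2 and the known concentrations, [Ag⁺]^2 in the denominator gives [Ag⁺] = 0.08 M.

0.08 M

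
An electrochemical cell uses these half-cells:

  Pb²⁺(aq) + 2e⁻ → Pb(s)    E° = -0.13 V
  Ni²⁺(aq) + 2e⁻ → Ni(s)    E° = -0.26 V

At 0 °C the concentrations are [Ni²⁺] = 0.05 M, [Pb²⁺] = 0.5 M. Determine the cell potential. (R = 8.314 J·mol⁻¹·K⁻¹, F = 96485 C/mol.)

0.157 V

The Pb²⁺/Pb couple has the higher reduction potential and acts as the cathode, so E°_cell = -0.13 − (-0.26) = 0.13 V.
Balancing electrons gives n = 2; the reaction quotient is Q = [Ni²⁺]/[Pb²⁺] = 0.100.
E = E° − (RT/nF) ln Q = 0.13 − (8.314×273)/(2×96485) × (-2.303) = 0.130 + 0.027 = 0.157 V.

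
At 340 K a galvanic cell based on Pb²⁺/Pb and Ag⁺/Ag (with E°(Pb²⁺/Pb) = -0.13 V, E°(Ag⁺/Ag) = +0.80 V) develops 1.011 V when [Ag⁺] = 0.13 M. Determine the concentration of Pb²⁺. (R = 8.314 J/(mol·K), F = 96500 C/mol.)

From the Nernst equation, ln Q = nF(E° − E)/RT = 2×96500×(0.93 − 1.011)/(8.314×340) = -5.530, so Q = 0.00396.
With Q = [Pb²⁺]/[Ag⁺]^2 and the known concentrations, [Pb²⁺] in the numerator gives [Pb²⁺] = 6.7 × 10^-5 M.

6.7 × 10^-5 M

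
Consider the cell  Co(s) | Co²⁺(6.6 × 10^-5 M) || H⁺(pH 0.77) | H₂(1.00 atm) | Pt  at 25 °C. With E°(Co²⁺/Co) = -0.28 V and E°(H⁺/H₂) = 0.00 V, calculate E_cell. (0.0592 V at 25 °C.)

0.36 V

The hydrogen couple is the cathode, so E°_cell = 0.28 V; n = 2.
[H⁺] = 10^(−0.77) = 0.17 M, and Q = [Co²⁺]·P(H₂) / [H⁺]^2 = 0.00229.
E = E° − (0.0592/2) log Q = 0.28 − (0.0592/2)(-2.640) = 0.358 V.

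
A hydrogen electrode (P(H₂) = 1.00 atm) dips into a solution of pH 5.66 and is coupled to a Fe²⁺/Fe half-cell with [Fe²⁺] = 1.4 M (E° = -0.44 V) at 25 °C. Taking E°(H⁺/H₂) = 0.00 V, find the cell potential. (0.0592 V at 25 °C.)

The hydrogen couple is the cathode, so E°_cell = 0.44 V; n = 2.
[H⁺] = 10^(−5.66) = 2.2 × 10^-6 M, and Q = [Fe²⁺]·P(H₂) / [H⁺]^2 = 2.93 × 10^11.
E = E° − (0.0592/2) log Q = 0.44 − (0.0592/2)(11.466) = 0.101 V.

0.10 V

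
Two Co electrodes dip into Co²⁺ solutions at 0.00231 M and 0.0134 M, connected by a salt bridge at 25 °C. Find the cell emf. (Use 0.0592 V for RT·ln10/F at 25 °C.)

Both half-cells are Co²⁺/Co, so E°_cell = 0. The concentrated side is the cathode; the cell reaction moves Co²⁺ from high to low concentration with n = 2.
Q = [Co²⁺]_dilute/[Co²⁺]_conc = 0.00231/0.0134 = 0.172.
E = 0 − (0.0592/2) log Q = −(0.0592/2)(-0.763) = 0.0226 V.

0.023 V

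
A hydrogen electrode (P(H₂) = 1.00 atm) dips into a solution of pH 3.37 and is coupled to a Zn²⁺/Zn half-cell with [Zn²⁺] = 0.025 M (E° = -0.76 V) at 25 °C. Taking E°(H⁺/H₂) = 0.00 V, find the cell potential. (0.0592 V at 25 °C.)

The hydrogen couple is the cathode, so E°_cell = 0.76 V; n = 2.
[H⁺] = 10^(−3.37) = 4.3 × 10^-4 M, and Q = [Zn²⁺]·P(H₂) / [H⁺]^2 = 1.37 × 10^5.
E = E° − (0.0592/2) log Q = 0.76 − (0.0592/2)(5.138) = 0.608 V.

0.61 V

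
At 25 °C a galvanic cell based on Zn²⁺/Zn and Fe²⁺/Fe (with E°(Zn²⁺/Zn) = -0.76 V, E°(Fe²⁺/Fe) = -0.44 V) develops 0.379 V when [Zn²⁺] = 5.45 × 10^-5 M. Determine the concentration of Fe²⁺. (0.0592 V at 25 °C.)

From the Nernst equation, log Q = n(E° − E)/0.0592 = 2(0.32 − 0.379)/0.0592 = -1.993, so Q = 0.0102.
With Q = [Zn²⁺]/[Fe²⁺] and the known concentrations, [Fe²⁺] in the denominator gives [Fe²⁺] = 0.0054 M.

0.0054 M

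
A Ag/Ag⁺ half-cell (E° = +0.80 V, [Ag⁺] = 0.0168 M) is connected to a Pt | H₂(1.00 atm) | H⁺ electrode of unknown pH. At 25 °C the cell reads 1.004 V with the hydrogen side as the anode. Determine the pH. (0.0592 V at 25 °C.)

E°_cell = 0.80 V and n = 2.
log Q = n(E° − E)/0.0592 = 2×(0.80 − 1.004)/0.0592 = -6.892.
With Q = [H⁺]^2 / ([Ag⁺]^2·P(H₂)), solving for [H⁺] gives log[H⁺] = -5.221, so pH = 5.22.

pH = 5.22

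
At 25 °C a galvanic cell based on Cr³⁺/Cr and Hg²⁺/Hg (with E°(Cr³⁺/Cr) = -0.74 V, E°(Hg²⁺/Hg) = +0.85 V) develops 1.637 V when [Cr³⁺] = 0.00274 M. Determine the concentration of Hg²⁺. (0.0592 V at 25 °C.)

0.76 M

From the Nernst equation, log Q = n(E° − E)/0.0592 = 6(1.59 − 1.637)/0.0592 = -4.764, so Q = 1.72 × 10^-5.
With Q = [Cr³⁺]^2/[Hg²⁺]^3 and the known concentrations, [Hg²⁺]^3 in the denominator gives [Hg²⁺] = 0.76 M.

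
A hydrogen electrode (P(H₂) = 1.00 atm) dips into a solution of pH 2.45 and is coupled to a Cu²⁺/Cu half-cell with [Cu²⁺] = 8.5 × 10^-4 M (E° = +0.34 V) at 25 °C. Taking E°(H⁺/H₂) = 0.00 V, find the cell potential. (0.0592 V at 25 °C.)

The Cu²⁺/Cu couple is the cathode, so E°_cell = 0.34 V; n = 2.
[H⁺] = 10^(−2.45) = 0.0035 M, and Q = [H⁺]^2 / ([Cu²⁺]·P(H₂)) = 0.0148.
E = E° − (0.0592/2) log Q = 0.34 − (0.0592/2)(-1.829) = 0.394 V.

0.39 V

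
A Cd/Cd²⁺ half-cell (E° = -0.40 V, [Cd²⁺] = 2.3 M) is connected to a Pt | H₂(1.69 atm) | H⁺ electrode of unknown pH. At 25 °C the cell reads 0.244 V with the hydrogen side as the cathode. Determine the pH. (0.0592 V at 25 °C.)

E°_cell = 0.40 V and n = 2.
log Q = n(E° − E)/0.0592 = 2×(0.40 − 0.244)/0.0592 = 5.270.
With Q = [Cd²⁺]·P(H₂) / [H⁺]^2, solving for [H⁺] gives log[H⁺] = -2.340, so pH = 2.34.

pH = 2.34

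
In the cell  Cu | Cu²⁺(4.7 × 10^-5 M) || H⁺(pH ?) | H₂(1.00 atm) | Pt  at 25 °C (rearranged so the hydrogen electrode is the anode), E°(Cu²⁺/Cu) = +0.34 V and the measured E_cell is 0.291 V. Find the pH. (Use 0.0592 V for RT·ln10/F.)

E°_cell = 0.34 V and n = 2.
log Q = n(E° − E)/0.0592 = 2×(0.34 − 0.291)/0.0592 = 1.655.
With Q = [H⁺]^2 / ([Cu²⁺]·P(H₂)), solving for [H⁺] gives log[H⁺] = -1.336, so pH = 1.34.

pH = 1.34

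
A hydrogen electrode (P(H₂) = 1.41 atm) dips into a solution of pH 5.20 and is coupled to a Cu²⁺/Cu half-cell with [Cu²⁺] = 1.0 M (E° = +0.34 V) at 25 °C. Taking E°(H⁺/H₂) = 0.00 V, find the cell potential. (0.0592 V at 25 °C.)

The Cu²⁺/Cu couple is the cathode, so E°_cell = 0.34 V; n = 2.
[H⁺] = 10^(−5.20) = 6.3 × 10^-6 M, and Q = [H⁺]^2 / ([Cu²⁺]·P(H₂)) = 2.82 × 10^-11.
E = E° − (0.0592/2) log Q = 0.34 − (0.0592/2)(-10.549) = 0.652 V.

0.65 V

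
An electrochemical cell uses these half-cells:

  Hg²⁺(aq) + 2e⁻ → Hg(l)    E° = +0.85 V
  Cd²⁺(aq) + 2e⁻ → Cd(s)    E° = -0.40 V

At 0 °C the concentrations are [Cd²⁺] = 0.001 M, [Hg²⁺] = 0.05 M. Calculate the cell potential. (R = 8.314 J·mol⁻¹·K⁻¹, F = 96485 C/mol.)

The Hg²⁺/Hg couple has the higher reduction potential and acts as the cathode, so E°_cell = +0.85 − (-0.40) = 1.25 V.
Balancing electrons gives n = 2; the reaction quotient is Q = [Cd²⁺]/[Hg²⁺] = 0.0200.
E = E° − (RT/nF) ln Q = 1.25 − (8.314×273)/(2×96485) × (-3.912) = 1.250 + 0.046 = 1.296 V.

1.30 V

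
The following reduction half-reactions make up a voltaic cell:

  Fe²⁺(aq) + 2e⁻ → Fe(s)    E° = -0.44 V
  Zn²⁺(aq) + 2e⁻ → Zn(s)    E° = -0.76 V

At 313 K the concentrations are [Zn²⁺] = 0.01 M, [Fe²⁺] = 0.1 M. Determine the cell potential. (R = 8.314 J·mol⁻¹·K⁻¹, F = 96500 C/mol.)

The Fe²⁺/Fe couple has the higher reduction potential and acts as the cathode, so E°_cell = -0.44 − (-0.76) = 0.32 V.
Balancing electrons gives n = 2; the reaction quotient is Q = [Zn²⁺]/[Fe²⁺] = 0.100.
E = E° − (RT/nF) ln Q = 0.32 − (8.314×313)/(2×96500) × (-2.303) = 0.320 + 0.031 = 0.351 V.

0.351 V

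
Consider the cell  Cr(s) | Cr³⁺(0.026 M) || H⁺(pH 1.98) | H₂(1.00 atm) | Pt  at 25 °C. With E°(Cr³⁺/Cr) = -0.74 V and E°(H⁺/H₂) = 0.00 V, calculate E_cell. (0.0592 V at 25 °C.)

The hydrogen couple is the cathode, so E°_cell = 0.74 V; n = 6.
[H⁺] = 10^(−1.98) = 0.010 M, and Q = [Cr³⁺]^2·P(H₂)^3 / [H⁺]^6 = 5.13 × 10^8.
E = E° − (0.0592/6) log Q = 0.74 − (0.0592/6)(8.710) = 0.654 V.

0.65 V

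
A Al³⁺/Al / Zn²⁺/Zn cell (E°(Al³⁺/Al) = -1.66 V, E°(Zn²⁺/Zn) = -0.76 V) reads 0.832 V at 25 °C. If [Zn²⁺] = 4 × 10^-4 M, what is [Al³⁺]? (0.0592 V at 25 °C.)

From the Nernst equation, log Q = n(E° − E)/0.0592 = 6(0.90 − 0.832)/0.0592 = 6.892, so Q = 7.8 × 10^6.
With Q = [Al³⁺]^2/[Zn²⁺]^3 and the known concentrations, [Al³⁺]^2 in the numerator gives [Al³⁺] = 0.022 M.

0.022 M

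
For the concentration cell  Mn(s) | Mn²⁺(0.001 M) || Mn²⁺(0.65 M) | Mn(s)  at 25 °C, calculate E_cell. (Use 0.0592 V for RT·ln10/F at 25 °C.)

0.083 V

Both half-cells are Mn²⁺/Mn, so E°_cell = 0. The concentrated side is the cathode; the cell reaction moves Mn²⁺ from high to low concentration with n = 2.
Q = [Mn²⁺]_dilute/[Mn²⁺]_conc = 0.001/0.65 = 0.00154.
E = 0 − (0.0592/2) log Q = −(0.0592/2)(-2.813) = 0.0833 V.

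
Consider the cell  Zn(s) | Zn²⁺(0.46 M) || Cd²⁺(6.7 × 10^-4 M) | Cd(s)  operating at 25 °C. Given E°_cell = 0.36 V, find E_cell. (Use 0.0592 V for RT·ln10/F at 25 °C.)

0.276 V

Balancing electrons gives n = 2; the reaction quotient is Q = [Zn²⁺]/[Cd²⁺] = 687.
At 25 °C, E = E° − (0.0592/n) log Q = 0.36 − (0.0592/2)(2.837) = 0.360 − 0.084 = 0.276 V.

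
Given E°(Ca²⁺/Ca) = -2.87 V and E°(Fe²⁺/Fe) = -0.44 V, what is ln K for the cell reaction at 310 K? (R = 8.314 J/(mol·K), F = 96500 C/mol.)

E°_cell = -0.44 − (-2.87) = 2.43 V, with n = 2 electrons transferred.
At equilibrium E = 0, so the Nernst equation gives ln K = nFE°/RT = (2)(96500)(2.43)/((8.314)(310)) = 181.97.

ln K = 182.0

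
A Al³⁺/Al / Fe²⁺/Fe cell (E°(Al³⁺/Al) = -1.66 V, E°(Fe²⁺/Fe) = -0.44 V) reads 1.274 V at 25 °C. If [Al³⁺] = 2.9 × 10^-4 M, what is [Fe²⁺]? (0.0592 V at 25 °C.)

From the Nernst equation, log Q = n(E° − E)/0.0592 = 6(1.22 − 1.274)/0.0592 = -5.473, so Q = 3.37 × 10^-6.
With Q = [Al³⁺]^2/[Fe²⁺]^3 and the known concentrations, [Fe²⁺]^3 in the denominator gives [Fe²⁺] = 0.29 M.

0.29 M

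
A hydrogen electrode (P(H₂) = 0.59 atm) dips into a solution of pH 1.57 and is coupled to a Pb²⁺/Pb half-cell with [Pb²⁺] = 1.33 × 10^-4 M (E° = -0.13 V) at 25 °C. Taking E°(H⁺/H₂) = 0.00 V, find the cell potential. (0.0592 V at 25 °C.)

The hydrogen couple is the cathode, so E°_cell = 0.13 V; n = 2.
[H⁺] = 10^(−1.57) = 0.027 M, and Q = [Pb²⁺]·P(H₂) / [H⁺]^2 = 0.108.
E = E° − (0.0592/2) log Q = 0.13 − (0.0592/2)(-0.965) = 0.159 V.

0.16 V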